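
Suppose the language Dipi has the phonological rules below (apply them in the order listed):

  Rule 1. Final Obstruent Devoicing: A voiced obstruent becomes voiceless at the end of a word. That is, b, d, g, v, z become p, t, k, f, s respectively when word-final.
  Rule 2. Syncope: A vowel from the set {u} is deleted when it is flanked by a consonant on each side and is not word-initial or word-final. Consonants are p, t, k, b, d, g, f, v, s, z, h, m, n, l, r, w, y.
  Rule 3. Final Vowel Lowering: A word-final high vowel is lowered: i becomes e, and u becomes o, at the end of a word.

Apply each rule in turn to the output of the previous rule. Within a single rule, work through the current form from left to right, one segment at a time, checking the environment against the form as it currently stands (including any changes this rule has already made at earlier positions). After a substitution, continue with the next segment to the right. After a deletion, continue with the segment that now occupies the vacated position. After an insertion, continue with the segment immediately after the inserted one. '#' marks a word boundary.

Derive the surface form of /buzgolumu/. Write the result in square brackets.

[bzgolmo]

Rule 1 Final Obstruent Devoicing: no change — [buzgolumu]
Rule 2 Syncope: [buzgolumu] → [bzgolmu]
Rule 3 Final Vowel Lowering: [bzgolmu] → [bzgolmo]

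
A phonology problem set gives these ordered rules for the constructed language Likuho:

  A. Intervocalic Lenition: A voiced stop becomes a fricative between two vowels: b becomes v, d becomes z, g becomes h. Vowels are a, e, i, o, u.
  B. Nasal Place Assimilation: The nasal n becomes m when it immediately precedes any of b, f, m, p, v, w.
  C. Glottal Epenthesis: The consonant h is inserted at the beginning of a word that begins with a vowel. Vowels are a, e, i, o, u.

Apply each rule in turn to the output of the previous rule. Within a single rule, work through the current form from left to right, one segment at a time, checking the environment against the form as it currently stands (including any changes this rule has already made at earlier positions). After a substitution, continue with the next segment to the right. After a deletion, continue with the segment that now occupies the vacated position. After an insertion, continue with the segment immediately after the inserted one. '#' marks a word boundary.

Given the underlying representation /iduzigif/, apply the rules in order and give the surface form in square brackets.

A Intervocalic Lenition: [iduzigif] → [izuzihif]
B Nasal Place Assimilation: no change — [izuzihif]
C Glottal Epenthesis: [izuzihif] → [hizuzihif]

[hizuzihif]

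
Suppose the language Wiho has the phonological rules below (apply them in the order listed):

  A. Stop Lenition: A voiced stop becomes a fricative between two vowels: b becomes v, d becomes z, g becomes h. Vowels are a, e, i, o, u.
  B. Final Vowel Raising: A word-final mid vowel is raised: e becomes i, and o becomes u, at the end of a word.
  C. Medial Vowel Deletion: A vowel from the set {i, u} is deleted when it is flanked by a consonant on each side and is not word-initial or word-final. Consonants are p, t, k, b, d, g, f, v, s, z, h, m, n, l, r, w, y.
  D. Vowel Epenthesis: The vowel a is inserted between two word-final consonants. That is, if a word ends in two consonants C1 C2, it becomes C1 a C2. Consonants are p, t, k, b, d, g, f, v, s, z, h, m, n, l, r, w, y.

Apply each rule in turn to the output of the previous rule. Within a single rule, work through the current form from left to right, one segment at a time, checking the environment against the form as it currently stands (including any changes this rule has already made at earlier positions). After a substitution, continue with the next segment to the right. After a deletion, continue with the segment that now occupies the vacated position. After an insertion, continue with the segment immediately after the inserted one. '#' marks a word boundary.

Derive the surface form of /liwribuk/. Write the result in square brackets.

A Stop Lenition: [liwribuk] → [liwrivuk]
B Final Vowel Raising: no change — [liwrivuk]
C Medial Vowel Deletion: [liwrivuk] → [lwrvk]
D Vowel Epenthesis: [lwrvk] → [lwrvak]

[lwrvak]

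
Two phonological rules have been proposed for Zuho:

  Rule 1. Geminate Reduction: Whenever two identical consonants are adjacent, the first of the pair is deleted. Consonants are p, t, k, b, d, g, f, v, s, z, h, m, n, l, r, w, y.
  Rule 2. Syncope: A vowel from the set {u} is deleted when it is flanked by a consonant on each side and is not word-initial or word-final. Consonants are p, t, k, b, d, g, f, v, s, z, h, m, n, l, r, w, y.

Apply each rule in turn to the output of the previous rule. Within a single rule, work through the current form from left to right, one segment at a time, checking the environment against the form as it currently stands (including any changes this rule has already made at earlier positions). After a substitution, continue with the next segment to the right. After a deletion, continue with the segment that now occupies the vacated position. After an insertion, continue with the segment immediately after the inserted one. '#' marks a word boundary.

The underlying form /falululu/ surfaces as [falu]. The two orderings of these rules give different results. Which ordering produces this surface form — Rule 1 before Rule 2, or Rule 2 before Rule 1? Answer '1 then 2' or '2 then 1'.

Order 1 then 2:
  1 Geminate Reduction: no change — [falululu]
  2 Syncope: [falululu] → [falllu]
  result: [falllu]
Order 2 then 1:
  2 Syncope: [falululu] → [falllu]
  1 Geminate Reduction: [falllu] → [falu]
  result: [falu]

2 then 1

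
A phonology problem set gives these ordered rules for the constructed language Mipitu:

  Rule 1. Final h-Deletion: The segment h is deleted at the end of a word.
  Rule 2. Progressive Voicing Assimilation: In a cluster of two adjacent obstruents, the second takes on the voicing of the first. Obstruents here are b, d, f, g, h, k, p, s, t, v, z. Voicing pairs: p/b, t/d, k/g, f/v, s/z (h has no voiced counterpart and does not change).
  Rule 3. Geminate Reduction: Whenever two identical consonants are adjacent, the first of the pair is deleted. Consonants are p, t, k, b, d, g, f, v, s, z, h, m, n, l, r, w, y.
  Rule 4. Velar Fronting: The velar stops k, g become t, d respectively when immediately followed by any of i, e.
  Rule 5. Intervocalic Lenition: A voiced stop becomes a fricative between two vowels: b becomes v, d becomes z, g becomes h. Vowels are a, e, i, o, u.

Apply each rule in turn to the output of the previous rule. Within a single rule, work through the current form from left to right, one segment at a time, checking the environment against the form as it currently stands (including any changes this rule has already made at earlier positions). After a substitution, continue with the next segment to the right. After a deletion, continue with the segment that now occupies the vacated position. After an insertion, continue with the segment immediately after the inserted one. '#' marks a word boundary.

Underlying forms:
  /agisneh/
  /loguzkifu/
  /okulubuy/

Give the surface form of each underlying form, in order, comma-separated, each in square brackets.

/agisneh/:
  Rule 1 Final h-Deletion: [agisneh] → [agisne]
  Rule 2 Progressive Voicing Assimilation: no change — [agisne]
  Rule 3 Geminate Reduction: no change — [agisne]
  Rule 4 Velar Fronting: [agisne] → [adisne]
  Rule 5 Intervocalic Lenition: [adisne] → [azisne]
/loguzkifu/:
  Rule 1 Final h-Deletion: no change — [loguzkifu]
  Rule 2 Progressive Voicing Assimilation: [loguzkifu] → [loguzgifu]
  Rule 3 Geminate Reduction: no change — [loguzgifu]
  Rule 4 Velar Fronting: [loguzgifu] → [loguzdifu]
  Rule 5 Intervocalic Lenition: [loguzdifu] → [lohuzdifu]
/okulubuy/:
  Rule 1 Final h-Deletion: no change — [okulubuy]
  Rule 2 Progressive Voicing Assimilation: no change — [okulubuy]
  Rule 3 Geminate Reduction: no change — [okulubuy]
  Rule 4 Velar Fronting: no change — [okulubuy]
  Rule 5 Intervocalic Lenition: [okulubuy] → [okuluvuy]

[azisne], [lohuzdifu], [okuluvuy]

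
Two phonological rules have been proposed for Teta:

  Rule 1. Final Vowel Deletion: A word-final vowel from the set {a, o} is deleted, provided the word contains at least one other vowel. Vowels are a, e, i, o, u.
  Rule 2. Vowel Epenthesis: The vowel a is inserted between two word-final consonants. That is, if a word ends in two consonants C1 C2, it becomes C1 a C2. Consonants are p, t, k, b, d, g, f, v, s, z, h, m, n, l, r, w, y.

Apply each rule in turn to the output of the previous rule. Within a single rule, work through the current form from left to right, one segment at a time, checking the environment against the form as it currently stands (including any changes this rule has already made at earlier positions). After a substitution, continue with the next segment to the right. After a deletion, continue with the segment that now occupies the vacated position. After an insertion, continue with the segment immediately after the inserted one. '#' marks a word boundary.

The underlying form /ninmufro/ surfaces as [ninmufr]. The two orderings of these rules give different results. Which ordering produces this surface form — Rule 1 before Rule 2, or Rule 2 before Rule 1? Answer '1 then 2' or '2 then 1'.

2 then 1

Order 1 then 2:
  1 Final Vowel Deletion: [ninmufro] → [ninmufr]
  2 Vowel Epenthesis: [ninmufr] → [ninmufar]
  result: [ninmufar]
Order 2 then 1:
  2 Vowel Epenthesis: no change — [ninmufro]
  1 Final Vowel Deletion: [ninmufro] → [ninmufr]
  result: [ninmufr]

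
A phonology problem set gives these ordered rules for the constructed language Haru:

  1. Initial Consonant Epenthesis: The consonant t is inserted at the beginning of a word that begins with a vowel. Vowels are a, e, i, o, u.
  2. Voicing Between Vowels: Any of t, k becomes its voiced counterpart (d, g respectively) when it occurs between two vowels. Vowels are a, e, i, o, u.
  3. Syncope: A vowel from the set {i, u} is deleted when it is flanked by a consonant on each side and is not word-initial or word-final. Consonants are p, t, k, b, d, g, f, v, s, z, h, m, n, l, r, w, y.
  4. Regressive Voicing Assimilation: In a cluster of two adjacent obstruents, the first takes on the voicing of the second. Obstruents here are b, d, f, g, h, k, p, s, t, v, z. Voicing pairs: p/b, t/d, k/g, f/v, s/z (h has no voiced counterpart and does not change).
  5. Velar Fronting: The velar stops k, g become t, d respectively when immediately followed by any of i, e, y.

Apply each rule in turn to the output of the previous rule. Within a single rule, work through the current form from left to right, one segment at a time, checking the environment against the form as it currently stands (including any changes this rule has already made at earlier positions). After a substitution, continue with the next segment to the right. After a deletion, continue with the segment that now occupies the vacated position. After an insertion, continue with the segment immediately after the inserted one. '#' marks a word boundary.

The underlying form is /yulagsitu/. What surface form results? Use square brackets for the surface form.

1 Initial Consonant Epenthesis: no change — [yulagsitu]
2 Voicing Between Vowels: [yulagsitu] → [yulagsidu]
3 Syncope: [yulagsidu] → [ylagsdu]
4 Regressive Voicing Assimilation: [ylagsdu] → [ylakzdu]
5 Velar Fronting: no change — [ylakzdu]

[ylakzdu]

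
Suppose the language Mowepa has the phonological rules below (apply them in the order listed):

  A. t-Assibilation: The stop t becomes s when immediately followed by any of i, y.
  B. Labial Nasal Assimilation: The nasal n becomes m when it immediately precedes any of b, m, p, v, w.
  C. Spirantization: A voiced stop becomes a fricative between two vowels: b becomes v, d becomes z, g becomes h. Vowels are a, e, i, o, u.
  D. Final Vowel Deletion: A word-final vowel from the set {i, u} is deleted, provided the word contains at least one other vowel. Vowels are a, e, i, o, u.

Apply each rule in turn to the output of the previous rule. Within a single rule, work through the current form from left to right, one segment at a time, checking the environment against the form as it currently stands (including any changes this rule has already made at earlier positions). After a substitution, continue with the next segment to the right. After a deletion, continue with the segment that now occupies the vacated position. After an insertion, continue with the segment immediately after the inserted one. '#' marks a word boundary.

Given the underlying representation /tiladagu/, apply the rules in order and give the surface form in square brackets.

A t-Assibilation: [tiladagu] → [siladagu]
B Labial Nasal Assimilation: no change — [siladagu]
C Spirantization: [siladagu] → [silazahu]
D Final Vowel Deletion: [silazahu] → [silazah]

[silazah]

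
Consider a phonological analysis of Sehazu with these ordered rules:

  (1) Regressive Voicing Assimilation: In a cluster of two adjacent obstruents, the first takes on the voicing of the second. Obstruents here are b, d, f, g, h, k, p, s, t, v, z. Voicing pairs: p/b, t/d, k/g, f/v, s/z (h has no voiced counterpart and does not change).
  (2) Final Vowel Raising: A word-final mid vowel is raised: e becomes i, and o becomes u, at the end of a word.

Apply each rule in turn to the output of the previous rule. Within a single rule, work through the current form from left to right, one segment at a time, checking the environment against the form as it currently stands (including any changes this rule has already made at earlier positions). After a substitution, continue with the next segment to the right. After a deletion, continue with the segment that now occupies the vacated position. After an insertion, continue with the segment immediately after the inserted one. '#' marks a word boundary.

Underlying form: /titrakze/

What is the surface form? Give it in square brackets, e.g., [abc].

(1) Regressive Voicing Assimilation: [titrakze] → [titragze]
(2) Final Vowel Raising: [titragze] → [titragzi]

[titragzi]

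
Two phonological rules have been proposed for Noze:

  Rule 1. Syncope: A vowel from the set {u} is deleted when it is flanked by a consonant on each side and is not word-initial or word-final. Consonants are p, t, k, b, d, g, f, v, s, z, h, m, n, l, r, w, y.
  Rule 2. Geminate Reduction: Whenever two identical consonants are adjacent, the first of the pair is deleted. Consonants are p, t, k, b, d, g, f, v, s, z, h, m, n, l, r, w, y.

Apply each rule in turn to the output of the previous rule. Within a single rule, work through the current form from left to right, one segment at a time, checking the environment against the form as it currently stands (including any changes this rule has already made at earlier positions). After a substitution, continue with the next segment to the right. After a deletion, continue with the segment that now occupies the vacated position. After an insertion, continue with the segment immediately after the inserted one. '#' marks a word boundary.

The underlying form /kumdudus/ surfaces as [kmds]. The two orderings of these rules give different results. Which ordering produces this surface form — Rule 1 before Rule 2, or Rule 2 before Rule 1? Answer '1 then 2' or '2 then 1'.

1 then 2

Order 1 then 2:
  1 Syncope: [kumdudus] → [kmdds]
  2 Geminate Reduction: [kmdds] → [kmds]
  result: [kmds]
Order 2 then 1:
  2 Geminate Reduction: no change — [kumdudus]
  1 Syncope: [kumdudus] → [kmdds]
  result: [kmdds]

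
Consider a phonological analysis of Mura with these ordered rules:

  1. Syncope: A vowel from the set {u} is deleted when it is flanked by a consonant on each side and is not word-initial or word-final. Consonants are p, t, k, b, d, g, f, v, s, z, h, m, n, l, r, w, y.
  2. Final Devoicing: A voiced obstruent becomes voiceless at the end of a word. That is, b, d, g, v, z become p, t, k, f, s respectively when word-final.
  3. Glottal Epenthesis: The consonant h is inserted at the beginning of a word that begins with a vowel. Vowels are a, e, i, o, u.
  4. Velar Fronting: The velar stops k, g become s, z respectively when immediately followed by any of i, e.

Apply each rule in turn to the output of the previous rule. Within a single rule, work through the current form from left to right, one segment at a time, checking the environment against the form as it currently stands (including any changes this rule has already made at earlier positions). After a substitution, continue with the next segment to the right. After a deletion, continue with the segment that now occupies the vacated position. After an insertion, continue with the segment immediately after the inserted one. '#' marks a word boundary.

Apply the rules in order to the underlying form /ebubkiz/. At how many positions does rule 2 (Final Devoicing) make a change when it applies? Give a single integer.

1 Syncope: [ebubkiz] → [ebbkiz]
2 Final Devoicing: [ebbkiz] → [ebbkis]
3 Glottal Epenthesis: [ebbkis] → [hebbkis]
4 Velar Fronting: [hebbkis] → [hebbsis]
Rule 2 changed 1 position(s).

1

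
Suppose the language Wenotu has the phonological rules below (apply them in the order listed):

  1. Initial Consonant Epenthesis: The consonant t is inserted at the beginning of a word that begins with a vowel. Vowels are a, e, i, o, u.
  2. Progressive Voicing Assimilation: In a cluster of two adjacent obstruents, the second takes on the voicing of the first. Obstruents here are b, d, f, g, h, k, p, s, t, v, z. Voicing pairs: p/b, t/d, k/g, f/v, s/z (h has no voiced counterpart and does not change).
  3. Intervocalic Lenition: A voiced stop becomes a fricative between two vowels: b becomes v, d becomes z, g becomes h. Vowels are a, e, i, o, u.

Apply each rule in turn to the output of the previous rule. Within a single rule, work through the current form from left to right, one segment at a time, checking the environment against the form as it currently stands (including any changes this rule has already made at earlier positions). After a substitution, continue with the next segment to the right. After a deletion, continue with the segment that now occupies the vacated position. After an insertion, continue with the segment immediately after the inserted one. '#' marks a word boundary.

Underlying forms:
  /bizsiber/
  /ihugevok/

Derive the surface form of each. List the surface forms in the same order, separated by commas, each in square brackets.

/bizsiber/:
  1 Initial Consonant Epenthesis: no change — [bizsiber]
  2 Progressive Voicing Assimilation: [bizsiber] → [bizziber]
  3 Intervocalic Lenition: [bizziber] → [bizziver]
/ihugevok/:
  1 Initial Consonant Epenthesis: [ihugevok] → [tihugevok]
  2 Progressive Voicing Assimilation: no change — [tihugevok]
  3 Intervocalic Lenition: [tihugevok] → [tihuhevok]

[bizziver], [tihuhevok]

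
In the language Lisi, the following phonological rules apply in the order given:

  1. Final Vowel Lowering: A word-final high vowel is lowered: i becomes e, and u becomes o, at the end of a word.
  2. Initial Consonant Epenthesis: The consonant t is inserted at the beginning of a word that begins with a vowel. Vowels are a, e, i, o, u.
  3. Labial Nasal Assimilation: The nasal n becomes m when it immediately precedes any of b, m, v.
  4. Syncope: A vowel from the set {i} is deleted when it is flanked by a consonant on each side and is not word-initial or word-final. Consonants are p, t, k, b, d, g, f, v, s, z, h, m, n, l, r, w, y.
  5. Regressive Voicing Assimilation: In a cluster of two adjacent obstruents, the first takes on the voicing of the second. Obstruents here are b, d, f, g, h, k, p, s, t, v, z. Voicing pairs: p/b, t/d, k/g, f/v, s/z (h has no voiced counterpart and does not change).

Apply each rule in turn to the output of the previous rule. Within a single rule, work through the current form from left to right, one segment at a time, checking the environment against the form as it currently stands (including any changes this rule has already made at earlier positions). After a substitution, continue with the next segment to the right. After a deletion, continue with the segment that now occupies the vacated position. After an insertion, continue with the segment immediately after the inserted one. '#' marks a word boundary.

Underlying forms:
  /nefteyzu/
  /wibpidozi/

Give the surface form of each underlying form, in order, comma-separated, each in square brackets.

/nefteyzu/:
  1 Final Vowel Lowering: [nefteyzu] → [nefteyzo]
  2 Initial Consonant Epenthesis: no change — [nefteyzo]
  3 Labial Nasal Assimilation: no change — [nefteyzo]
  4 Syncope: no change — [nefteyzo]
  5 Regressive Voicing Assimilation: no change — [nefteyzo]
/wibpidozi/:
  1 Final Vowel Lowering: [wibpidozi] → [wibpidoze]
  2 Initial Consonant Epenthesis: no change — [wibpidoze]
  3 Labial Nasal Assimilation: no change — [wibpidoze]
  4 Syncope: [wibpidoze] → [wbpdoze]
  5 Regressive Voicing Assimilation: [wbpdoze] → [wpbdoze]

[nefteyzo], [wpbdoze]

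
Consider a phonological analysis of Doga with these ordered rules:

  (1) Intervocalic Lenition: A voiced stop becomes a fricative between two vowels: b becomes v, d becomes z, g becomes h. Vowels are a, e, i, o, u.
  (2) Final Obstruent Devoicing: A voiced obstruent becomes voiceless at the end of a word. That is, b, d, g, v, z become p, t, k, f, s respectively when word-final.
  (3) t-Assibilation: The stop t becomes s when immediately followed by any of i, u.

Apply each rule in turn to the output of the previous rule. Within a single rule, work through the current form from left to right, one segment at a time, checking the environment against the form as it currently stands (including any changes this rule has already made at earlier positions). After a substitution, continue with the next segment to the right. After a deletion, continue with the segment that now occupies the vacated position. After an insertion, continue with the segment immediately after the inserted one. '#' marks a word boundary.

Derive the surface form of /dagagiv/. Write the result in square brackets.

[dahahif]

(1) Intervocalic Lenition: [dagagiv] → [dahahiv]
(2) Final Obstruent Devoicing: [dahahiv] → [dahahif]
(3) t-Assibilation: no change — [dahahif]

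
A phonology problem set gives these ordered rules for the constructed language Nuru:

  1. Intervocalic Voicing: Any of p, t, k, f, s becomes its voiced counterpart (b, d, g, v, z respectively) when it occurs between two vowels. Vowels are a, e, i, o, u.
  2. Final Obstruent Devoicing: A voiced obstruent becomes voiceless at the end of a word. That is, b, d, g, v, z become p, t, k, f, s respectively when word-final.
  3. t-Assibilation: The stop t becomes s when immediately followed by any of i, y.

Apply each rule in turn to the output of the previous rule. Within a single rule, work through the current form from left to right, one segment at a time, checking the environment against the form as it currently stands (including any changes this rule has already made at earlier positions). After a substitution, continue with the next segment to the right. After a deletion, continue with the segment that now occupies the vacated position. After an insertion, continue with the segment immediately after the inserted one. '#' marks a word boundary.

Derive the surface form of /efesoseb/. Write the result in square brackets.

[evezozep]

1 Intervocalic Voicing: [efesoseb] → [evezozeb]
2 Final Obstruent Devoicing: [evezozeb] → [evezozep]
3 t-Assibilation: no change — [evezozep]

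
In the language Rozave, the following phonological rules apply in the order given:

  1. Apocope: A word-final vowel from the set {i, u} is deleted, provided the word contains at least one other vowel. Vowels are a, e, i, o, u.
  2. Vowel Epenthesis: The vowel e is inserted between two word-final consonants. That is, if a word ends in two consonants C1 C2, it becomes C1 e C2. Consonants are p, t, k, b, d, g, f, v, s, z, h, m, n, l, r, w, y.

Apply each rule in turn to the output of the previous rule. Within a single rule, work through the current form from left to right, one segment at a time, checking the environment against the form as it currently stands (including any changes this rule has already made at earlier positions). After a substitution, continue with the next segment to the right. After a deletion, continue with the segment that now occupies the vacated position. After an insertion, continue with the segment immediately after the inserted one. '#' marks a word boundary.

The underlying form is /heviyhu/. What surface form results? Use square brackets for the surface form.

[heviyeh]

1 Apocope: [heviyhu] → [heviyh]
2 Vowel Epenthesis: [heviyh] → [heviyeh]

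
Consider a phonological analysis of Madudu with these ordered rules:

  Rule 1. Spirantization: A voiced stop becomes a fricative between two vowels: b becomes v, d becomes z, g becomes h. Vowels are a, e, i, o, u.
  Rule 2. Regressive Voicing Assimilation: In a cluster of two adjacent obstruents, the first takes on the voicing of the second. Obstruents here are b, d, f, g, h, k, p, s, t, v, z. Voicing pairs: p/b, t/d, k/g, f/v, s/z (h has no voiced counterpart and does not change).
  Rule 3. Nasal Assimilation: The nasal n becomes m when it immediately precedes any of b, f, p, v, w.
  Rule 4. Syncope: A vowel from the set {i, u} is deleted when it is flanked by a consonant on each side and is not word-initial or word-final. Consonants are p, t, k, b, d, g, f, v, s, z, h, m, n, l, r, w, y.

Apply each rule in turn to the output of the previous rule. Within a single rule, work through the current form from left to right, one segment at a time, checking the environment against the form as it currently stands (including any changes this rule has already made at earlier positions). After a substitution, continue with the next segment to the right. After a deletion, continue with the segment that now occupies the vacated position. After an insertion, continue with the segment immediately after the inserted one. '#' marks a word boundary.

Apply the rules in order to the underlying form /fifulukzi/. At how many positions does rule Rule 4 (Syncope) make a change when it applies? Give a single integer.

3

Rule 1 Spirantization: no change — [fifulukzi]
Rule 2 Regressive Voicing Assimilation: [fifulukzi] → [fifulugzi]
Rule 3 Nasal Assimilation: no change — [fifulugzi]
Rule 4 Syncope: [fifulugzi] → [fflgzi]
Rule Rule 4 changed 3 position(s).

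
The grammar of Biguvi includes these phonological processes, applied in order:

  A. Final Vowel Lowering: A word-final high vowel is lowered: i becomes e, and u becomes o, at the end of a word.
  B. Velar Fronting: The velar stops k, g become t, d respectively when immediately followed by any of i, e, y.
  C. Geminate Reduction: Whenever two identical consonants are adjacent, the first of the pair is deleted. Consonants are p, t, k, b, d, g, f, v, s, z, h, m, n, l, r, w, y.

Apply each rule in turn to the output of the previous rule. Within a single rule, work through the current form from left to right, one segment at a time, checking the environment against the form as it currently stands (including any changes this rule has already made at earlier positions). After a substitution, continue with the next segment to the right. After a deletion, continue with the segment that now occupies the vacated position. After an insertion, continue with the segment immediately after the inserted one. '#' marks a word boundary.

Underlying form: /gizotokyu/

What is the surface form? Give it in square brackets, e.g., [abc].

[dizototyo]

A Final Vowel Lowering: [gizotokyu] → [gizotokyo]
B Velar Fronting: [gizotokyo] → [dizototyo]
C Geminate Reduction: no change — [dizototyo]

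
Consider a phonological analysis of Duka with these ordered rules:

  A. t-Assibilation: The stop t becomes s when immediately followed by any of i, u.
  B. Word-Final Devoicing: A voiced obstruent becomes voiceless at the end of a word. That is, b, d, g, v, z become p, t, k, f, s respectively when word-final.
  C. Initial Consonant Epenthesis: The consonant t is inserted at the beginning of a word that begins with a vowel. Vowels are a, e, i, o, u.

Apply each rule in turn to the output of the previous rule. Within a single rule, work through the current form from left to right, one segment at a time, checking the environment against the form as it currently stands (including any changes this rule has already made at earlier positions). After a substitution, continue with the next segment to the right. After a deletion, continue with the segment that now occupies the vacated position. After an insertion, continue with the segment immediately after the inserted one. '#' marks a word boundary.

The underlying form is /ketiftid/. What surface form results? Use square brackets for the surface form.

A t-Assibilation: [ketiftid] → [kesifsid]
B Word-Final Devoicing: [kesifsid] → [kesifsit]
C Initial Consonant Epenthesis: no change — [kesifsit]

[kesifsit]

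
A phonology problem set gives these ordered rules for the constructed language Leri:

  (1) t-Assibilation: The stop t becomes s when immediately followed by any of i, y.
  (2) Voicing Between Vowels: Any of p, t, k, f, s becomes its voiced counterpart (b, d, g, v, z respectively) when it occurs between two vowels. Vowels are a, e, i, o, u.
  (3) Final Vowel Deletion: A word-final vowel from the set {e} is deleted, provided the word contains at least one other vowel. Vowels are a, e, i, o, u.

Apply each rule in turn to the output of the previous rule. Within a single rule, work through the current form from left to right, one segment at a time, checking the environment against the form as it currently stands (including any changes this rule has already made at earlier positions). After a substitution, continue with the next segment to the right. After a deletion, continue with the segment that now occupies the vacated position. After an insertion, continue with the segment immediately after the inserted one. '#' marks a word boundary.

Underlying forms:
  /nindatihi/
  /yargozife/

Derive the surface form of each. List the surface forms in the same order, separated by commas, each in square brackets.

/nindatihi/:
  (1) t-Assibilation: [nindatihi] → [nindasihi]
  (2) Voicing Between Vowels: [nindasihi] → [nindazihi]
  (3) Final Vowel Deletion: no change — [nindazihi]
/yargozife/:
  (1) t-Assibilation: no change — [yargozife]
  (2) Voicing Between Vowels: [yargozife] → [yargozive]
  (3) Final Vowel Deletion: [yargozive] → [yargoziv]

[nindazihi], [yargoziv]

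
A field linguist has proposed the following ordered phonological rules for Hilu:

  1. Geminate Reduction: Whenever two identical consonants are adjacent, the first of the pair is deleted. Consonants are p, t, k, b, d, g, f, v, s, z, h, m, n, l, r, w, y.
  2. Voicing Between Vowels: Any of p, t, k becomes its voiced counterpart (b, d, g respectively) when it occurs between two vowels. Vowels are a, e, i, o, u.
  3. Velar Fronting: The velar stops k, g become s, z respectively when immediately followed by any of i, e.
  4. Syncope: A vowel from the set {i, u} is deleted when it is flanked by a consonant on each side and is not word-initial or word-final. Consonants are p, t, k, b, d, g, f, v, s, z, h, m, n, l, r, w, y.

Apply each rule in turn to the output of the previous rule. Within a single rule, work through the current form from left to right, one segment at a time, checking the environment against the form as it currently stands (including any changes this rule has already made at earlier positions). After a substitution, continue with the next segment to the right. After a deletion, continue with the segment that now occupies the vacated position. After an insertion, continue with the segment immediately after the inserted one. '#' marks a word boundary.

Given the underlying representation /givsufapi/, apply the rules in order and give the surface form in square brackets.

1 Geminate Reduction: no change — [givsufapi]
2 Voicing Between Vowels: [givsufapi] → [givsufabi]
3 Velar Fronting: [givsufabi] → [zivsufabi]
4 Syncope: [zivsufabi] → [zvsfabi]

[zvsfabi]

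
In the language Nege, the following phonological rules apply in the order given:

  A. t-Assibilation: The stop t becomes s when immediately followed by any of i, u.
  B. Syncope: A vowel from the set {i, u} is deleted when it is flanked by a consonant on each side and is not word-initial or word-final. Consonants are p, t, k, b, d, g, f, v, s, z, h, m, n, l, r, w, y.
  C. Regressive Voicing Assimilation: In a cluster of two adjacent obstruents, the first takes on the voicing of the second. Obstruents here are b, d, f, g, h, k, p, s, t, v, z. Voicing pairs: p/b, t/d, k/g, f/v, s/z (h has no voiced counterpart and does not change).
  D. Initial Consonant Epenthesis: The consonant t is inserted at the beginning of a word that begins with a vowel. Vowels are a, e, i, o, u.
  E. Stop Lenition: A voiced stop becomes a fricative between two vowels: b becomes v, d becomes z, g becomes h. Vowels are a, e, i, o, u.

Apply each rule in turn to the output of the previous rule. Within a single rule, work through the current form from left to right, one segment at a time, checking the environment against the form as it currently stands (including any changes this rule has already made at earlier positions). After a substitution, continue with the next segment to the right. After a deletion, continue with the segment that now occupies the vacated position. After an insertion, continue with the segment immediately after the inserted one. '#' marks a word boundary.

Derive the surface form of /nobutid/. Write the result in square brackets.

[nopzd]

A t-Assibilation: [nobutid] → [nobusid]
B Syncope: [nobusid] → [nobsd]
C Regressive Voicing Assimilation: [nobsd] → [nopzd]
D Initial Consonant Epenthesis: no change — [nopzd]
E Stop Lenition: no change — [nopzd]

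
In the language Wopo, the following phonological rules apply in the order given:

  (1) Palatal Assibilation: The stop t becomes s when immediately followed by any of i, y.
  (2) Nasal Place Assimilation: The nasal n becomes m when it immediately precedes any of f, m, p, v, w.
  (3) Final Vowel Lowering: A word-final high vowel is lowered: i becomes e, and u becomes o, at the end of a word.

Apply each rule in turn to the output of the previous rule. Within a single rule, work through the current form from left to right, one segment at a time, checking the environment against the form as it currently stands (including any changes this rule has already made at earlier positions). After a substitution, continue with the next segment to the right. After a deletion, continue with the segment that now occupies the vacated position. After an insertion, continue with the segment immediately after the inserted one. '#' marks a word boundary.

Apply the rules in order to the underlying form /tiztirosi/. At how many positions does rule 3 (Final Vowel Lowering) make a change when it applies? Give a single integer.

(1) Palatal Assibilation: [tiztirosi] → [sizsirosi]
(2) Nasal Place Assimilation: no change — [sizsirosi]
(3) Final Vowel Lowering: [sizsirosi] → [sizsirose]
Rule 3 changed 1 position(s).

1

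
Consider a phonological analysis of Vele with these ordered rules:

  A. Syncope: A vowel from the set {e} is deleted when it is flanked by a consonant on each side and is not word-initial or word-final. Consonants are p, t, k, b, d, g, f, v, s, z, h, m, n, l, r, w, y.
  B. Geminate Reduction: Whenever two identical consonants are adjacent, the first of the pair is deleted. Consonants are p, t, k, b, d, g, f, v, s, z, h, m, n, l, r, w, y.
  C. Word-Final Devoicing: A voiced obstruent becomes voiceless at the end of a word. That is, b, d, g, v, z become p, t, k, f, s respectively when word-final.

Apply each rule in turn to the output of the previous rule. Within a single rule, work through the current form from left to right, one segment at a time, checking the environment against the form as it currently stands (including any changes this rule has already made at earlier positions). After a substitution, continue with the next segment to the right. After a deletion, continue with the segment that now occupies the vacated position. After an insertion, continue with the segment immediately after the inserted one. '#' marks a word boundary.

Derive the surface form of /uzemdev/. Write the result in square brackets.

[uzmdf]

A Syncope: [uzemdev] → [uzmdv]
B Geminate Reduction: no change — [uzmdv]
C Word-Final Devoicing: [uzmdv] → [uzmdf]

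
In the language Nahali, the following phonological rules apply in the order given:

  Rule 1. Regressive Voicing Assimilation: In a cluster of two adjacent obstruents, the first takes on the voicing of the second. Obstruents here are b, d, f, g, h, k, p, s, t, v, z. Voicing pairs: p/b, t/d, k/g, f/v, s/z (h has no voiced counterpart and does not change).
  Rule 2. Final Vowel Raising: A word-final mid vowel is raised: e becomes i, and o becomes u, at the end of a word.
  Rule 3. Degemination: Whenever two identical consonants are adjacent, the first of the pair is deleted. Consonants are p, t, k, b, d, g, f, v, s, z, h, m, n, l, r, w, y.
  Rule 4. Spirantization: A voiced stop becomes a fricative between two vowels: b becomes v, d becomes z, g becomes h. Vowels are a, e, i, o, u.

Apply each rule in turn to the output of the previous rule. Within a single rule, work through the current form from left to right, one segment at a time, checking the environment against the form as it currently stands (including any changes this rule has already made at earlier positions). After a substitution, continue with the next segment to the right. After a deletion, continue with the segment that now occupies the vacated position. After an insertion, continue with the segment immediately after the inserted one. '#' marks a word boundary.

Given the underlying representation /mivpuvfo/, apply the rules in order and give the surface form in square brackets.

[mifpufu]

Rule 1 Regressive Voicing Assimilation: [mivpuvfo] → [mifpuffo]
Rule 2 Final Vowel Raising: [mifpuffo] → [mifpuffu]
Rule 3 Degemination: [mifpuffu] → [mifpufu]
Rule 4 Spirantization: no change — [mifpufu]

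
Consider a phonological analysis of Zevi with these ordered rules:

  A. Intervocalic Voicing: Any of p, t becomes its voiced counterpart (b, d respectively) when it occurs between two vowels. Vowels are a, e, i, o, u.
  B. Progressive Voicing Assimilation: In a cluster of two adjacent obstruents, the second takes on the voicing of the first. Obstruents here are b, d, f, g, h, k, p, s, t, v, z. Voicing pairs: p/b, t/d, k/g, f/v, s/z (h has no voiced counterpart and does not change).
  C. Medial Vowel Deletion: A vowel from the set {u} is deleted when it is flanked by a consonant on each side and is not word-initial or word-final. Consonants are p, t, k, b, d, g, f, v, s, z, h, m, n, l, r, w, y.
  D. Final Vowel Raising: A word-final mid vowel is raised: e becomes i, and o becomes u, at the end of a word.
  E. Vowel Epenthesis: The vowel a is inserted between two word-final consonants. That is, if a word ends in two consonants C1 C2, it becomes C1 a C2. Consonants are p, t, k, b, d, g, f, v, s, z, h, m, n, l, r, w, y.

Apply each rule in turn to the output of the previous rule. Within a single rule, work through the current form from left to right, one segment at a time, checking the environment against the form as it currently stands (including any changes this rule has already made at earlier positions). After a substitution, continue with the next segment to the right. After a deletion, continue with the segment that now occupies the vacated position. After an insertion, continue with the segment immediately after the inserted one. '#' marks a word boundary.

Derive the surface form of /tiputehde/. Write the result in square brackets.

[tibdehti]

A Intervocalic Voicing: [tiputehde] → [tibudehde]
B Progressive Voicing Assimilation: [tibudehde] → [tibudehte]
C Medial Vowel Deletion: [tibudehte] → [tibdehte]
D Final Vowel Raising: [tibdehte] → [tibdehti]
E Vowel Epenthesis: no change — [tibdehti]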